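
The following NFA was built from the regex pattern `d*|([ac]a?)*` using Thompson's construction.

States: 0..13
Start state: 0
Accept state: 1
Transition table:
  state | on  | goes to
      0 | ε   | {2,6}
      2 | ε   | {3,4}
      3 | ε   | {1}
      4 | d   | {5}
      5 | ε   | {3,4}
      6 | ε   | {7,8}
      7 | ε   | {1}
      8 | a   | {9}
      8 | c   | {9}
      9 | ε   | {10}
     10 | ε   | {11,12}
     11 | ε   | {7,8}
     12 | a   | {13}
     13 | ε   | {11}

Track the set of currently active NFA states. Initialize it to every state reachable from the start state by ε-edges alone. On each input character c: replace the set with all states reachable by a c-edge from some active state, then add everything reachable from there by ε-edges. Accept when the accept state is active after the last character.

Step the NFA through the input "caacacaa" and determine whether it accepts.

Answer: ACCEPT

Steps:
S₀ = ε-closure({0}) = {0,1,2,3,4,6,7,8}
'c' @ 1: {1,7,8,9,10,11,12}  [accepting]
'a' @ 2: {1,7,8,9,10,11,12,13}  [accepting]
'a' @ 3: {1,7,8,9,10,11,12,13}  [accepting]
'c' @ 4: {1,7,8,9,10,11,12}  [accepting]
'a' @ 5: {1,7,8,9,10,11,12,13}  [accepting]
'c' @ 6: {1,7,8,9,10,11,12}  [accepting]
'a' @ 7: {1,7,8,9,10,11,12,13}  [accepting]
'a' @ 8: {1,7,8,9,10,11,12,13}  [accepting]
after full input: {1,7,8,9,10,11,12,13}  (accept=1 in)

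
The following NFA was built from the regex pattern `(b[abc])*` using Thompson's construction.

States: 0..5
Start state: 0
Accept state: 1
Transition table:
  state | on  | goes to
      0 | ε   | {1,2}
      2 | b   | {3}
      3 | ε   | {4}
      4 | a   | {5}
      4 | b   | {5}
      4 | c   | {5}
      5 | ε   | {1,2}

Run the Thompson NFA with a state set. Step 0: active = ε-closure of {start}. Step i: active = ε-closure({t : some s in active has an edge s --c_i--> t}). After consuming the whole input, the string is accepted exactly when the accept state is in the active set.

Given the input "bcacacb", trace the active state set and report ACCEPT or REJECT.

initial (ε-close {0}): {0,1,2}
'b' @ 1: {3,4}
'c' @ 2: {1,2,5}  [accepting]
'a' @ 3: {}  — dead — no transitions
rest 'cacb' ignored (set empty)
end set {} — state 1 not in

Answer: REJECT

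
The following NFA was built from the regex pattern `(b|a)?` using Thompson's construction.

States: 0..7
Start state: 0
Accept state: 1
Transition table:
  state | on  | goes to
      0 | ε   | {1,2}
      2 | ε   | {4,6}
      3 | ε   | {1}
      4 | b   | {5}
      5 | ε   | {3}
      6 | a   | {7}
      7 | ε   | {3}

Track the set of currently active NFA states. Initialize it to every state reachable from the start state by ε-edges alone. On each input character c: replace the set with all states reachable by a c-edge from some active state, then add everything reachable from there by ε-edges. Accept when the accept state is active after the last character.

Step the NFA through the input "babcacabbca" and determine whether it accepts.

Answer: REJECT

Derivation:
initial (ε-close {0}): {0,1,2,4,6}
'b' @ 1: {1,3,5}  [accepting]
'a' @ 2: {}  — dead — no transitions
rest 'bcacabbca' ignored (set empty)
after full input: {}  (accept=1 not in)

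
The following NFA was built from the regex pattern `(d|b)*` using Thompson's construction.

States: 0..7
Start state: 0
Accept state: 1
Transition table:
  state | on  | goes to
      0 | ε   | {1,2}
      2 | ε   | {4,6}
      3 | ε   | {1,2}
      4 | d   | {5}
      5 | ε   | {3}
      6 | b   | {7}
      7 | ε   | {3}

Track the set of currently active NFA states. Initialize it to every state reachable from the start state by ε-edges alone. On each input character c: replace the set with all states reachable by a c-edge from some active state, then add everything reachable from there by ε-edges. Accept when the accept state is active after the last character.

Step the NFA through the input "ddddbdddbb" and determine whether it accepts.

start: ε-closure({0}) = {0,1,2,4,6}
'd' @ 1: {1,2,3,4,5,6}  (accept∈set)
'd' @ 2: {1,2,3,4,5,6}  (accept∈set)
'd' @ 3: {1,2,3,4,5,6}  (accept∈set)
'd' @ 4: {1,2,3,4,5,6}  (accept∈set)
'b' @ 5: {1,2,3,4,6,7}  (accept∈set)
'd' @ 6: {1,2,3,4,5,6}  (accept∈set)
'd' @ 7: {1,2,3,4,5,6}  (accept∈set)
'd' @ 8: {1,2,3,4,5,6}  (accept∈set)
'b' @ 9: {1,2,3,4,6,7}  (accept∈set)
'b' @ 10: {1,2,3,4,6,7}  (accept∈set)
final: {1,2,3,4,6,7}; accept 1 in set

Answer: ACCEPT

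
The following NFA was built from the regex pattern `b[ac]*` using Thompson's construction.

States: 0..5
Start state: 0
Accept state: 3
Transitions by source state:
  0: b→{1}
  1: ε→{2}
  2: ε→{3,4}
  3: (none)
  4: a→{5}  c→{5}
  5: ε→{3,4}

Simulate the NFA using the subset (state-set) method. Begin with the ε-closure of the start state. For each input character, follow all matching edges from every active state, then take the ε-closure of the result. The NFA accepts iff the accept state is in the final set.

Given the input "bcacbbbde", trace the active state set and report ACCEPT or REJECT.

S₀ = ε-closure({0}) = {0}
'b' @ 1: {1,2,3,4}  [accepting]
'c' @ 2: {3,4,5}  [accepting]
'a' @ 3: {3,4,5}  [accepting]
'c' @ 4: {3,4,5}  [accepting]
'b' @ 5: {}  — no active states
rest 'bbde' ignored (set empty)
final: {}; accept 3 not in set

Answer: REJECT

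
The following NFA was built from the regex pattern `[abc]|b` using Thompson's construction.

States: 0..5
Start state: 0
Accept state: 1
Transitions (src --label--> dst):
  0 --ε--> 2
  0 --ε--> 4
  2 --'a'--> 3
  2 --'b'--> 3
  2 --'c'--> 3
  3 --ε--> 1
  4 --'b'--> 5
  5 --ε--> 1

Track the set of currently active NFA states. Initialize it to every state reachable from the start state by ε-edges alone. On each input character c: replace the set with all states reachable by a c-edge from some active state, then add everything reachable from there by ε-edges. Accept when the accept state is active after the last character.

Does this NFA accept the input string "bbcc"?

initial (ε-close {0}): {0,2,4}
'b' @ 1: {1,3,5}  [accepting]
'b' @ 2: {}  — dead — no transitions
rest 'cc' ignored (set empty)
after full input: {}  (accept=1 not in)

Answer: REJECT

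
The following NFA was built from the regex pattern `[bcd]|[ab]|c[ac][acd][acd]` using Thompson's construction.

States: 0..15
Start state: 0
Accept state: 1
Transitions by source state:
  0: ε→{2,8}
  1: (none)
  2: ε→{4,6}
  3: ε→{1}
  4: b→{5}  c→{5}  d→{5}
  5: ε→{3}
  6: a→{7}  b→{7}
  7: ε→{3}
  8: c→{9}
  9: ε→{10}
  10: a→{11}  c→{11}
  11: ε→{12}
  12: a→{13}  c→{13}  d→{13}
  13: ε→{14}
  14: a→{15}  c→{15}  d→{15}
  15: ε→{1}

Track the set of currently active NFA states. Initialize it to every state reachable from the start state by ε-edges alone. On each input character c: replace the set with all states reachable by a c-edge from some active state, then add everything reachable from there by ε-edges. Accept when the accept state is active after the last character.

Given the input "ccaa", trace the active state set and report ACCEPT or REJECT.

start: ε-closure({0}) = {0,2,4,6,8}
'c' @ 1: {1,3,5,9,10}  (accept∈set)
'c' @ 2: {11,12}
'a' @ 3: {13,14}
'a' @ 4: {1,15}  (accept∈set)
final: {1,15}; accept 1 in set

Answer: ACCEPT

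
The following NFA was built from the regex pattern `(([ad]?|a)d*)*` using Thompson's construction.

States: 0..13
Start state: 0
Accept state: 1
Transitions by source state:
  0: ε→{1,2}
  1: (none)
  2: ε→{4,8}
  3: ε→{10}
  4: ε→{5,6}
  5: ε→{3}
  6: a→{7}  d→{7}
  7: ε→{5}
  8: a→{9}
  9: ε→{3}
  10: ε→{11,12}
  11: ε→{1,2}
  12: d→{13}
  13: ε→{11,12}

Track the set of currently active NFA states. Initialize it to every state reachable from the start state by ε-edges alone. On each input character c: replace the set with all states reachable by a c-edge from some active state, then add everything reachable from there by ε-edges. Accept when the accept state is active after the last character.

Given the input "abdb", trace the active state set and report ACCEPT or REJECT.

start: ε-closure({0}) = {0,1,2,3,4,5,6,8,10,11,12}
'a' @ 1: {1,2,3,4,5,6,7,8,9,10,11,12}  ✓accept
'b' @ 2: {}  — dead — no transitions
rest 'db' ignored (set empty)
final: {}; accept 1 not in set

Answer: REJECT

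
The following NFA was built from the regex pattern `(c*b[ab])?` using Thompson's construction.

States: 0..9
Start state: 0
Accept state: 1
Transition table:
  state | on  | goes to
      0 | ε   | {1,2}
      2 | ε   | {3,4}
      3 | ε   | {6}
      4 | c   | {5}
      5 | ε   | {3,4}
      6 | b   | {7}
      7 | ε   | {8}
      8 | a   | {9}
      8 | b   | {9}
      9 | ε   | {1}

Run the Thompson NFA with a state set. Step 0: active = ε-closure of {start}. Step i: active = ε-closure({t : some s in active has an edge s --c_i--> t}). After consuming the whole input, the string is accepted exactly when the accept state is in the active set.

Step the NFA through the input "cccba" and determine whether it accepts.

initial (ε-close {0}): {0,1,2,3,4,6}
'c' @ 1: {3,4,5,6}
'c' @ 2: {3,4,5,6}
'c' @ 3: {3,4,5,6}
'b' @ 4: {7,8}
'a' @ 5: {1,9}  (accept∈set)
final: {1,9}; accept 1 in set

Answer: ACCEPT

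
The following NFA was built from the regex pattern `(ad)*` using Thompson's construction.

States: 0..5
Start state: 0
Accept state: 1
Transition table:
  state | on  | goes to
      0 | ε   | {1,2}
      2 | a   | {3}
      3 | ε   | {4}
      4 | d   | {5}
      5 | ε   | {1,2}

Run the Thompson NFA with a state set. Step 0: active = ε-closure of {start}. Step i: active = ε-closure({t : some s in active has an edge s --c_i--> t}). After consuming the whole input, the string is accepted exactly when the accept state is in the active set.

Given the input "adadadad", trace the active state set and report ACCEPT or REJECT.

Answer: ACCEPT

Derivation:
initial (ε-close {0}): {0,1,2}
'a' @ 1: {3,4}
'd' @ 2: {1,2,5}  [accepting]
'a' @ 3: {3,4}
'd' @ 4: {1,2,5}  [accepting]
'a' @ 5: {3,4}
'd' @ 6: {1,2,5}  [accepting]
'a' @ 7: {3,4}
'd' @ 8: {1,2,5}  [accepting]
final: {1,2,5}; accept 1 in set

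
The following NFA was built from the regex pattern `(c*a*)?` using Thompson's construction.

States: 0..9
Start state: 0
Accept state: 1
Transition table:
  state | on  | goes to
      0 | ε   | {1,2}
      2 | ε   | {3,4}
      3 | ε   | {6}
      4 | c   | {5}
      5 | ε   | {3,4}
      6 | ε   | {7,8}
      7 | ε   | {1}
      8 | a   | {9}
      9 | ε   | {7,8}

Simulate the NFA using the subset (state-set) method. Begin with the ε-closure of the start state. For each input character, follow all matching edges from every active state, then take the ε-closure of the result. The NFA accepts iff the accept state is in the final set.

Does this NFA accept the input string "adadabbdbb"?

Answer: REJECT

Derivation:
start: ε-closure({0}) = {0,1,2,3,4,6,7,8}
'a' @ 1: {1,7,8,9}  [accepting]
'd' @ 2: {}  — no active states
rest 'adabbdbb' ignored (set empty)
final: {}; accept 1 not in set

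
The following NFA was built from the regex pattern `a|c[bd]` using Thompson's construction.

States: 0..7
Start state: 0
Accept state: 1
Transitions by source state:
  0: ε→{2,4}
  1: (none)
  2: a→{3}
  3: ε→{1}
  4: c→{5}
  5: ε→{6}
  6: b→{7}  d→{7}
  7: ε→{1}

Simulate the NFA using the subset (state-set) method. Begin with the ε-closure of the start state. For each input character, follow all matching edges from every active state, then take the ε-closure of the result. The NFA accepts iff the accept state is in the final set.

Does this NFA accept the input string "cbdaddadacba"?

Answer: REJECT

Steps:
start: ε-closure({0}) = {0,2,4}
'c' @ 1: {5,6}
'b' @ 2: {1,7}  [accepting]
'd' @ 3: {}  — dead — no transitions
rest 'addadacba' ignored (set empty)
final: {}; accept 1 not in set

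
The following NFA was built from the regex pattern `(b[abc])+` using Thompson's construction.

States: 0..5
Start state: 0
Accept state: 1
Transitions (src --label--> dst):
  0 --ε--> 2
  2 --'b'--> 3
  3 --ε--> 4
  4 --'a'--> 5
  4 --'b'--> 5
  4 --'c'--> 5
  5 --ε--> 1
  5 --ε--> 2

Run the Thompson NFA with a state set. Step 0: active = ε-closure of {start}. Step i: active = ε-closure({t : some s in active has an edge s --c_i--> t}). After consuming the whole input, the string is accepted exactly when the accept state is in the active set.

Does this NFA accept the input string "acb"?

initial (ε-close {0}): {0,2}
'a' @ 1: {}  — state set empty
rest 'cb' ignored (set empty)
after full input: {}  (accept=1 not in)

Answer: REJECT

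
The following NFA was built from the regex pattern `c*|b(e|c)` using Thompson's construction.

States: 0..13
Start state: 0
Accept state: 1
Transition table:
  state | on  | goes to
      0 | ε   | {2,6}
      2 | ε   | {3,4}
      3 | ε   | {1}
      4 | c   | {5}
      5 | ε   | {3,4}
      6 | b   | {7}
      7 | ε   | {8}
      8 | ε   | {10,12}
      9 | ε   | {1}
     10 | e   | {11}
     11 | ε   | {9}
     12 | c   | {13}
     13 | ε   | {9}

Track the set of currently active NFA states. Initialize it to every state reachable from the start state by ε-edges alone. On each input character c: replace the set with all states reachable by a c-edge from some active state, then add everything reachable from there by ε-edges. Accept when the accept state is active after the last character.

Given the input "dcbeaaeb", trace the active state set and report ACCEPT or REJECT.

S₀ = ε-closure({0}) = {0,1,2,3,4,6}
'd' @ 1: {}  — state set empty
rest 'cbeaaeb' ignored (set empty)
final: {}; accept 1 not in set

Answer: REJECT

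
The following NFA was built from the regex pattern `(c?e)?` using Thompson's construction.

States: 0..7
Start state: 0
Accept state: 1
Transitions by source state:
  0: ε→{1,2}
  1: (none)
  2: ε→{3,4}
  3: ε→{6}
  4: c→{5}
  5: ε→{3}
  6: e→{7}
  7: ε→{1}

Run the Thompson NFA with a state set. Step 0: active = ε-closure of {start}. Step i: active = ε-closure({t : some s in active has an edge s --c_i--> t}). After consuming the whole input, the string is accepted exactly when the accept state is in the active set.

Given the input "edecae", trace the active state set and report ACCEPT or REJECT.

Answer: REJECT

Derivation:
S₀ = ε-closure({0}) = {0,1,2,3,4,6}
'e' @ 1: {1,7}  ✓accept
'd' @ 2: {}  — dead — no transitions
rest 'ecae' ignored (set empty)
after full input: {}  (accept=1 not in)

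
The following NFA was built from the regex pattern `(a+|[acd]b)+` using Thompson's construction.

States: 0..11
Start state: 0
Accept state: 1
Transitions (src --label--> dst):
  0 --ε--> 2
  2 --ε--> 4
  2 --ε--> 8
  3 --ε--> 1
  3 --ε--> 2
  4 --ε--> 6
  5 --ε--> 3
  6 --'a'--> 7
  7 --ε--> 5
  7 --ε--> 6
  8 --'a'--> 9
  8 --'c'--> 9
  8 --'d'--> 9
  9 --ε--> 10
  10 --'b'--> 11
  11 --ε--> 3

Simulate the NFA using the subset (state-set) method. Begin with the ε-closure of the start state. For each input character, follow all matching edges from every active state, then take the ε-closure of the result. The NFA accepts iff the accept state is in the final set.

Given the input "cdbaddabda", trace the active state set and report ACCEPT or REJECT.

Answer: REJECT

Steps:
start: ε-closure({0}) = {0,2,4,6,8}
'c' @ 1: {9,10}
'd' @ 2: {}  — state set empty
rest 'baddabda' ignored (set empty)
after full input: {}  (accept=1 not in)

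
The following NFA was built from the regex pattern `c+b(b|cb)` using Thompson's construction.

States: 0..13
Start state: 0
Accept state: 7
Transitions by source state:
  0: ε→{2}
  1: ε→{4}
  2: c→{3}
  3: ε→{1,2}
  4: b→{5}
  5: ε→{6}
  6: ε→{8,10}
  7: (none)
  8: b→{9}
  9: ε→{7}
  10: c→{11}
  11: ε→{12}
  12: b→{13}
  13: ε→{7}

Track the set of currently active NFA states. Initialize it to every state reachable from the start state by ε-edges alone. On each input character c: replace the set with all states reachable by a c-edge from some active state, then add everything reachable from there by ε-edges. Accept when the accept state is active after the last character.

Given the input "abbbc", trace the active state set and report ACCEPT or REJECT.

S₀ = ε-closure({0}) = {0,2}
'a' @ 1: {}  — state set empty
rest 'bbbc' ignored (set empty)
end set {} — state 7 not in

Answer: REJECT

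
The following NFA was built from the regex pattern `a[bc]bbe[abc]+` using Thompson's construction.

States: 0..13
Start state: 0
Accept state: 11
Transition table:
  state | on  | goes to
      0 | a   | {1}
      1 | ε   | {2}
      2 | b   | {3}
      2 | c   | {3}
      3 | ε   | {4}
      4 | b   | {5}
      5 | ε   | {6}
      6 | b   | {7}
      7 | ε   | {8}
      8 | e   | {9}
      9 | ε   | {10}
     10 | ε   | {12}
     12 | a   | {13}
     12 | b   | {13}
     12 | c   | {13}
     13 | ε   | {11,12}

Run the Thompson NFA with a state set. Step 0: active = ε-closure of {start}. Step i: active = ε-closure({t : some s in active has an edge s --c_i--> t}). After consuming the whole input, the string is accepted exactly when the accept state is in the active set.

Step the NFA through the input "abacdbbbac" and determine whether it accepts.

start: ε-closure({0}) = {0}
'a' @ 1: {1,2}
'b' @ 2: {3,4}
'a' @ 3: {}  — state set empty
rest 'cdbbbac' ignored (set empty)
end set {} — state 11 not in

Answer: REJECT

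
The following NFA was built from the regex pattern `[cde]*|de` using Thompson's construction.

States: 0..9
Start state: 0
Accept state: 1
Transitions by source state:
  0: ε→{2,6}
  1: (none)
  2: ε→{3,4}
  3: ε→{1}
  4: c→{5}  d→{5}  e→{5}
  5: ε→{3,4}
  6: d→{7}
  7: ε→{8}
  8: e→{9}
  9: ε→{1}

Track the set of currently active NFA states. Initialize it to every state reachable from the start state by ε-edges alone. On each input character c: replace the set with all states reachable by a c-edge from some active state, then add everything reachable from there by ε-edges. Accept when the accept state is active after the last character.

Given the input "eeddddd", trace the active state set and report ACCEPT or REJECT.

Answer: ACCEPT

Derivation:
start: ε-closure({0}) = {0,1,2,3,4,6}
'e' @ 1: {1,3,4,5}  [accepting]
'e' @ 2: {1,3,4,5}  [accepting]
'd' @ 3: {1,3,4,5}  [accepting]
'd' @ 4: {1,3,4,5}  [accepting]
'd' @ 5: {1,3,4,5}  [accepting]
'd' @ 6: {1,3,4,5}  [accepting]
'd' @ 7: {1,3,4,5}  [accepting]
after full input: {1,3,4,5}  (accept=1 in)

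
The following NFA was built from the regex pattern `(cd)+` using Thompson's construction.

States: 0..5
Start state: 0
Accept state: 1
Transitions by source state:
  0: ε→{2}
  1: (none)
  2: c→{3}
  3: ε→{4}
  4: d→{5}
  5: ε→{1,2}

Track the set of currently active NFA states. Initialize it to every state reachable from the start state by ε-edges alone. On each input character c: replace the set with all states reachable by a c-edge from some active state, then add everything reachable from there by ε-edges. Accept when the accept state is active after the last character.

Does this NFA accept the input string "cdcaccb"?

Answer: REJECT

Trace:
initial (ε-close {0}): {0,2}
'c' @ 1: {3,4}
'd' @ 2: {1,2,5}  [accepting]
'c' @ 3: {3,4}
'a' @ 4: {}  — no active states
rest 'ccb' ignored (set empty)
final: {}; accept 1 not in set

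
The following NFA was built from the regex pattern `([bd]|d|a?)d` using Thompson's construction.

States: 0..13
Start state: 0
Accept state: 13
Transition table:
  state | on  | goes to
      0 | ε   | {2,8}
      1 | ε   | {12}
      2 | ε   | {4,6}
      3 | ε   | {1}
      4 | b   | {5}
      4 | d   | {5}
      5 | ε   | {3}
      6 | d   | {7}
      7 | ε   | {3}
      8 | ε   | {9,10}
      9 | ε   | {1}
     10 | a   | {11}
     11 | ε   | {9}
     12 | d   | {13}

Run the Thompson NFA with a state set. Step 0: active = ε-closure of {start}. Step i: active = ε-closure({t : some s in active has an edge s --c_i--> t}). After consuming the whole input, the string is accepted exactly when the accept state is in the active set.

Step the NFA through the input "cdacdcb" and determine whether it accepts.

S₀ = ε-closure({0}) = {0,1,2,4,6,8,9,10,12}
'c' @ 1: {}  — no active states
rest 'dacdcb' ignored (set empty)
after full input: {}  (accept=13 not in)

Answer: REJECT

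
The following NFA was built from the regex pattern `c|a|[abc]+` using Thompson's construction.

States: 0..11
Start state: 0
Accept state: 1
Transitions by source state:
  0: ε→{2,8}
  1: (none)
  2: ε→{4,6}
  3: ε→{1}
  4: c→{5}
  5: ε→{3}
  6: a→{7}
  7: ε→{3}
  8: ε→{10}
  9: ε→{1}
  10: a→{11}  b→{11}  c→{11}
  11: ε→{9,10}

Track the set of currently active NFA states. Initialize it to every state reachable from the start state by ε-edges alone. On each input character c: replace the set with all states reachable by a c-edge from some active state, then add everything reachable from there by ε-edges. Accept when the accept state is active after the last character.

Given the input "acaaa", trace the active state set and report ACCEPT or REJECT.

Answer: ACCEPT

Steps:
start: ε-closure({0}) = {0,2,4,6,8,10}
'a' @ 1: {1,3,7,9,10,11}  (accept∈set)
'c' @ 2: {1,9,10,11}  (accept∈set)
'a' @ 3: {1,9,10,11}  (accept∈set)
'a' @ 4: {1,9,10,11}  (accept∈set)
'a' @ 5: {1,9,10,11}  (accept∈set)
after full input: {1,9,10,11}  (accept=1 in)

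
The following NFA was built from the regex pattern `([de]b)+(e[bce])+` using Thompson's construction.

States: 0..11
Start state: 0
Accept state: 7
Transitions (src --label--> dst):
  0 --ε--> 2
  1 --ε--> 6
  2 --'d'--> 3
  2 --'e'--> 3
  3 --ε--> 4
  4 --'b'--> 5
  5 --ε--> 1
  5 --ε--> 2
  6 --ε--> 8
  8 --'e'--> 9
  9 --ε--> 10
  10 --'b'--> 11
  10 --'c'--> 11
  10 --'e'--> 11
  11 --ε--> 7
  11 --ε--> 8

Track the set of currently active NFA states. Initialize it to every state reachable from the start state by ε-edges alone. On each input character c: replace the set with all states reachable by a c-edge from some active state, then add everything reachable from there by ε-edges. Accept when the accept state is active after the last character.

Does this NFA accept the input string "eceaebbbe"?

Answer: REJECT

Derivation:
initial (ε-close {0}): {0,2}
'e' @ 1: {3,4}
'c' @ 2: {}  — no active states
rest 'eaebbbe' ignored (set empty)
end set {} — state 7 not in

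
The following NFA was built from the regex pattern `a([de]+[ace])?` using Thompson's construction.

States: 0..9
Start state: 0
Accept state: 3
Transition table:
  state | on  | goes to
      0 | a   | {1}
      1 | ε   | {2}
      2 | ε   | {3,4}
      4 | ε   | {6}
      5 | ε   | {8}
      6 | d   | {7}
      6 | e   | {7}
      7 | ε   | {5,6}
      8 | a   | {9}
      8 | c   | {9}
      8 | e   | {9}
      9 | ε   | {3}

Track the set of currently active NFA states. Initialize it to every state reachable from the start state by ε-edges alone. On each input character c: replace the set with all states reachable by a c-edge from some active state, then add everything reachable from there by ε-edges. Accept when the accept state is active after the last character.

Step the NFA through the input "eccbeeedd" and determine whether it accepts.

Answer: REJECT

Steps:
initial (ε-close {0}): {0}
'e' @ 1: {}  — state set empty
rest 'ccbeeedd' ignored (set empty)
after full input: {}  (accept=3 not in)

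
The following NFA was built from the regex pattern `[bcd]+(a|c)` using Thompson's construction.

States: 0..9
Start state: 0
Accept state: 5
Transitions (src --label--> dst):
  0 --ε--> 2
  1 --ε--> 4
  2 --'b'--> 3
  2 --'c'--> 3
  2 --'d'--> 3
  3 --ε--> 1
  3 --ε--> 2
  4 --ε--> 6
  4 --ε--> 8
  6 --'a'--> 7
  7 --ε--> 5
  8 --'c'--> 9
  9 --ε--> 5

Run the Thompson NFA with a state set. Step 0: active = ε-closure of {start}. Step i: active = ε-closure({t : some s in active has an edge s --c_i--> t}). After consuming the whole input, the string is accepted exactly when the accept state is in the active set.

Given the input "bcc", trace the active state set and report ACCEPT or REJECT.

S₀ = ε-closure({0}) = {0,2}
'b' @ 1: {1,2,3,4,6,8}
'c' @ 2: {1,2,3,4,5,6,8,9}  ✓accept
'c' @ 3: {1,2,3,4,5,6,8,9}  ✓accept
final: {1,2,3,4,5,6,8,9}; accept 5 in set

Answer: ACCEPT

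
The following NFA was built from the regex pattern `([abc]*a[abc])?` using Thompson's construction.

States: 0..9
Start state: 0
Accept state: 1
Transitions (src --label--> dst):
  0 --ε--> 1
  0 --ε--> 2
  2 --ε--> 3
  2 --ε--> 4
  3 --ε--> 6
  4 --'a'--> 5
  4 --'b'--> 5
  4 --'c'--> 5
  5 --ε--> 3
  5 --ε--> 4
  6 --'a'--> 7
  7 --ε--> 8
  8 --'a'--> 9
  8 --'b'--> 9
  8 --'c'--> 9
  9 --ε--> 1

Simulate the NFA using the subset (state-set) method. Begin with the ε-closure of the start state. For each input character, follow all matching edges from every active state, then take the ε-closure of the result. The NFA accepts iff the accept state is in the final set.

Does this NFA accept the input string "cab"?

Answer: ACCEPT

Derivation:
initial (ε-close {0}): {0,1,2,3,4,6}
'c' @ 1: {3,4,5,6}
'a' @ 2: {3,4,5,6,7,8}
'b' @ 3: {1,3,4,5,6,9}  ✓accept
end set {1,3,4,5,6,9} — state 1 in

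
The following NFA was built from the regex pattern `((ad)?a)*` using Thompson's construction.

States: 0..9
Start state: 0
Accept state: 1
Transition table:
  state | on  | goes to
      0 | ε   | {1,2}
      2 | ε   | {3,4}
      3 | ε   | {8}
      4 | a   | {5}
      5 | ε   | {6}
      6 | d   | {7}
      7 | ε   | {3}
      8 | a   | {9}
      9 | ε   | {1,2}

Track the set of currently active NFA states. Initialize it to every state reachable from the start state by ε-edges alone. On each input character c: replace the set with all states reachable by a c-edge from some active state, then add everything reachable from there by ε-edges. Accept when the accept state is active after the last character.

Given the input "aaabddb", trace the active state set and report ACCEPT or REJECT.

Answer: REJECT

Steps:
S₀ = ε-closure({0}) = {0,1,2,3,4,8}
'a' @ 1: {1,2,3,4,5,6,8,9}  (accept∈set)
'a' @ 2: {1,2,3,4,5,6,8,9}  (accept∈set)
'a' @ 3: {1,2,3,4,5,6,8,9}  (accept∈set)
'b' @ 4: {}  — no active states
rest 'ddb' ignored (set empty)
final: {}; accept 1 not in set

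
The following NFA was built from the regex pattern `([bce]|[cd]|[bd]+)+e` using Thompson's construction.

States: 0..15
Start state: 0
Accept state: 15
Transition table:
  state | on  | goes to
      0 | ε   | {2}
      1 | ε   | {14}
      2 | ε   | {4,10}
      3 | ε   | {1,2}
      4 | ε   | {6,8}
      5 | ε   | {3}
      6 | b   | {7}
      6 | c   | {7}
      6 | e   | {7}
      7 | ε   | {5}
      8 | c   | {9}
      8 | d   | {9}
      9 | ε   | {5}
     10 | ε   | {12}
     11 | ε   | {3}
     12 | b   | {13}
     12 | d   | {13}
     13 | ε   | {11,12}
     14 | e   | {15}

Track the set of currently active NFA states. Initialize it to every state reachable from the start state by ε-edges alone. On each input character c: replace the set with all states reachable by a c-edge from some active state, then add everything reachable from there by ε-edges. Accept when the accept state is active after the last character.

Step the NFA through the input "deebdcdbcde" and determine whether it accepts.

Answer: ACCEPT

Steps:
S₀ = ε-closure({0}) = {0,2,4,6,8,10,12}
'd' @ 1: {1,2,3,4,5,6,8,9,10,11,12,13,14}
'e' @ 2: {1,2,3,4,5,6,7,8,10,12,14,15}  [accepting]
'e' @ 3: {1,2,3,4,5,6,7,8,10,12,14,15}  [accepting]
'b' @ 4: {1,2,3,4,5,6,7,8,10,11,12,13,14}
'd' @ 5: {1,2,3,4,5,6,8,9,10,11,12,13,14}
'c' @ 6: {1,2,3,4,5,6,7,8,9,10,12,14}
'd' @ 7: {1,2,3,4,5,6,8,9,10,11,12,13,14}
'b' @ 8: {1,2,3,4,5,6,7,8,10,11,12,13,14}
'c' @ 9: {1,2,3,4,5,6,7,8,9,10,12,14}
'd' @ 10: {1,2,3,4,5,6,8,9,10,11,12,13,14}
'e' @ 11: {1,2,3,4,5,6,7,8,10,12,14,15}  [accepting]
final: {1,2,3,4,5,6,7,8,10,12,14,15}; accept 15 in set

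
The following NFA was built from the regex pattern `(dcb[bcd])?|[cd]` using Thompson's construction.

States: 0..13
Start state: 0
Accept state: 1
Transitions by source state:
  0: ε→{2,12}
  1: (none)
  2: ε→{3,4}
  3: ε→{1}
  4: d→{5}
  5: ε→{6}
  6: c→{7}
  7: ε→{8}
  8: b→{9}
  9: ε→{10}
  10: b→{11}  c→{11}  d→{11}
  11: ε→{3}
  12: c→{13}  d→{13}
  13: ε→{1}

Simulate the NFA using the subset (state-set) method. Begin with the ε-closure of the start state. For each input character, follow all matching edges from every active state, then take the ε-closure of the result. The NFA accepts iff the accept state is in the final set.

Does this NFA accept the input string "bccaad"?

S₀ = ε-closure({0}) = {0,1,2,3,4,12}
'b' @ 1: {}  — dead — no transitions
rest 'ccaad' ignored (set empty)
end set {} — state 1 not in

Answer: REJECT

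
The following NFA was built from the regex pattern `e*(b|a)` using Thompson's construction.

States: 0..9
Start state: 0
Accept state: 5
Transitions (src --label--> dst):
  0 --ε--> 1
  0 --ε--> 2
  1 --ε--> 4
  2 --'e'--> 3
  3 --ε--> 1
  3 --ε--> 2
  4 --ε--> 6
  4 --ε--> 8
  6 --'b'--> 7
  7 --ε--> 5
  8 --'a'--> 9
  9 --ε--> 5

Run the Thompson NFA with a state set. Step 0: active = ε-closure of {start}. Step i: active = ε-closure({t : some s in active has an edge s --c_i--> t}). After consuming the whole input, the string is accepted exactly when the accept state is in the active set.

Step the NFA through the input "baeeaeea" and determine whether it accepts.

S₀ = ε-closure({0}) = {0,1,2,4,6,8}
'b' @ 1: {5,7}  [accepting]
'a' @ 2: {}  — state set empty
rest 'eeaeea' ignored (set empty)
after full input: {}  (accept=5 not in)

Answer: REJECT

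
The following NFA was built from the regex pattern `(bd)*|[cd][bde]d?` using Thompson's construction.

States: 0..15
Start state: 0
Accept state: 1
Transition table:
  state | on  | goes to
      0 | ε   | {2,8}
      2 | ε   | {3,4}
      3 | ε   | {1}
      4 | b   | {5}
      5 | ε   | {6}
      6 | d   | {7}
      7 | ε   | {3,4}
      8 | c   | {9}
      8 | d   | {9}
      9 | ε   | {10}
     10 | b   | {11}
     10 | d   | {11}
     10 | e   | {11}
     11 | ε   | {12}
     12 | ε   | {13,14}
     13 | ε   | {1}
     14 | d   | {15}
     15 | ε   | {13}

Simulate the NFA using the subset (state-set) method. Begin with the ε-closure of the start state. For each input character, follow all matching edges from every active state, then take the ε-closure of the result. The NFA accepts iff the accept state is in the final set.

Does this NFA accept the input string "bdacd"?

Answer: REJECT

Steps:
start: ε-closure({0}) = {0,1,2,3,4,8}
'b' @ 1: {5,6}
'd' @ 2: {1,3,4,7}  [accepting]
'a' @ 3: {}  — dead — no transitions
rest 'cd' ignored (set empty)
end set {} — state 1 not in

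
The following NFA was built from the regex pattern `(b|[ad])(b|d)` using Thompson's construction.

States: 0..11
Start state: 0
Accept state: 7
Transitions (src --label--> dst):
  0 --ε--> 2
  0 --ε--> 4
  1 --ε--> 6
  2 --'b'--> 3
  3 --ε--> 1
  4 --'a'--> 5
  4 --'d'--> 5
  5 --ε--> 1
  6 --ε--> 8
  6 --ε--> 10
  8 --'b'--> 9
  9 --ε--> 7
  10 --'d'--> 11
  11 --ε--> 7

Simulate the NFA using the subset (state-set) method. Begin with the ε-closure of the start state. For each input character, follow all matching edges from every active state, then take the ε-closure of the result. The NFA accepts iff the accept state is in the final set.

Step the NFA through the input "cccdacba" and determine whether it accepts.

S₀ = ε-closure({0}) = {0,2,4}
'c' @ 1: {}  — state set empty
rest 'ccdacba' ignored (set empty)
end set {} — state 7 not in

Answer: REJECT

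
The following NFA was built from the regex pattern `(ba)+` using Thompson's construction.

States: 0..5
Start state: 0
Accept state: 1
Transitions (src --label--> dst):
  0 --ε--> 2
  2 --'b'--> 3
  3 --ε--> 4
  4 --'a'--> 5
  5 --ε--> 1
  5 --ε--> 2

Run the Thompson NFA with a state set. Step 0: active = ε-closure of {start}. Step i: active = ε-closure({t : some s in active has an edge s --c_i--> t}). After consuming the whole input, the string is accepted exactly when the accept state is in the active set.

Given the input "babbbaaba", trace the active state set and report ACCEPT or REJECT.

initial (ε-close {0}): {0,2}
'b' @ 1: {3,4}
'a' @ 2: {1,2,5}  ✓accept
'b' @ 3: {3,4}
'b' @ 4: {}  — dead — no transitions
rest 'baaba' ignored (set empty)
final: {}; accept 1 not in set

Answer: REJECT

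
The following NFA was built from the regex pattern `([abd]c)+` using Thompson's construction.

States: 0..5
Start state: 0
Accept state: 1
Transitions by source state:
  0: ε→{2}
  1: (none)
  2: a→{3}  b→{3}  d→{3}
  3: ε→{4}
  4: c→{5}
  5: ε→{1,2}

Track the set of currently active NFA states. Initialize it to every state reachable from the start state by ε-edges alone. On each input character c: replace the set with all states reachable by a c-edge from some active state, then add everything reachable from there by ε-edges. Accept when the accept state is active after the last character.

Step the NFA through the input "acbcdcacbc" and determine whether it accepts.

start: ε-closure({0}) = {0,2}
'a' @ 1: {3,4}
'c' @ 2: {1,2,5}  ✓accept
'b' @ 3: {3,4}
'c' @ 4: {1,2,5}  ✓accept
'd' @ 5: {3,4}
'c' @ 6: {1,2,5}  ✓accept
'a' @ 7: {3,4}
'c' @ 8: {1,2,5}  ✓accept
'b' @ 9: {3,4}
'c' @ 10: {1,2,5}  ✓accept
after full input: {1,2,5}  (accept=1 in)

Answer: ACCEPT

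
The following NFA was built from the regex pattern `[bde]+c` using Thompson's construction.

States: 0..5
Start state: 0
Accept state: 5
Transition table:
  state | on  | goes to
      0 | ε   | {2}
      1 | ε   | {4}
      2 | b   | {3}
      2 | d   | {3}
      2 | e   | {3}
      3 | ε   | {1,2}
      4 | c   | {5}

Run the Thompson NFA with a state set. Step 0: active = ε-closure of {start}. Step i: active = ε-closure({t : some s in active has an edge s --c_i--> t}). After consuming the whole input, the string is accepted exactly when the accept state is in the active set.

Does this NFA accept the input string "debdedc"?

initial (ε-close {0}): {0,2}
'd' @ 1: {1,2,3,4}
'e' @ 2: {1,2,3,4}
'b' @ 3: {1,2,3,4}
'd' @ 4: {1,2,3,4}
'e' @ 5: {1,2,3,4}
'd' @ 6: {1,2,3,4}
'c' @ 7: {5}  ✓accept
final: {5}; accept 5 in set

Answer: ACCEPT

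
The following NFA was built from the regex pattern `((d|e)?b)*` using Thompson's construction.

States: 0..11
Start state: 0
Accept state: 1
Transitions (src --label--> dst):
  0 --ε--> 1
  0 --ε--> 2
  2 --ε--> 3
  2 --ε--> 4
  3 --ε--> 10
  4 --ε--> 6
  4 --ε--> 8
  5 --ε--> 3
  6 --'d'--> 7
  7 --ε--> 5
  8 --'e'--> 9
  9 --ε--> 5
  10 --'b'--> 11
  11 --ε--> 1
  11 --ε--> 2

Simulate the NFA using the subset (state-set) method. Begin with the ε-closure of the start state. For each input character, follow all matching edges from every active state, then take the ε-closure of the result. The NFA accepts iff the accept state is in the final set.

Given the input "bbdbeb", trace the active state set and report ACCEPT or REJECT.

S₀ = ε-closure({0}) = {0,1,2,3,4,6,8,10}
'b' @ 1: {1,2,3,4,6,8,10,11}  ✓accept
'b' @ 2: {1,2,3,4,6,8,10,11}  ✓accept
'd' @ 3: {3,5,7,10}
'b' @ 4: {1,2,3,4,6,8,10,11}  ✓accept
'e' @ 5: {3,5,9,10}
'b' @ 6: {1,2,3,4,6,8,10,11}  ✓accept
after full input: {1,2,3,4,6,8,10,11}  (accept=1 in)

Answer: ACCEPT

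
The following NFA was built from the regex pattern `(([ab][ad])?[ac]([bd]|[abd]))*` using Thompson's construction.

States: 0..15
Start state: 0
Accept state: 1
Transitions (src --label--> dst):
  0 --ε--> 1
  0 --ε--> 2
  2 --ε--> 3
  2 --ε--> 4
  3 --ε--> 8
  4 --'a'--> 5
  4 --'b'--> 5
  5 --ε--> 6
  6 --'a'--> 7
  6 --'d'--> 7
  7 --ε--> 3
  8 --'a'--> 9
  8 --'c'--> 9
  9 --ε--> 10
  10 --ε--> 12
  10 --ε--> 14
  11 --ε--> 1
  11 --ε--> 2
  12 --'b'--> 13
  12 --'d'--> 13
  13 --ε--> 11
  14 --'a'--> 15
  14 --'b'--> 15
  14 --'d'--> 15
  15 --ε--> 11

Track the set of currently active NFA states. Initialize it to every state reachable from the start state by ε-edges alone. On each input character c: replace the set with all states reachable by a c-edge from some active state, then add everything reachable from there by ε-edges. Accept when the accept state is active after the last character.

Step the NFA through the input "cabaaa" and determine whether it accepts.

Answer: ACCEPT

Steps:
start: ε-closure({0}) = {0,1,2,3,4,8}
'c' @ 1: {9,10,12,14}
'a' @ 2: {1,2,3,4,8,11,15}  [accepting]
'b' @ 3: {5,6}
'a' @ 4: {3,7,8}
'a' @ 5: {9,10,12,14}
'a' @ 6: {1,2,3,4,8,11,15}  [accepting]
end set {1,2,3,4,8,11,15} — state 1 in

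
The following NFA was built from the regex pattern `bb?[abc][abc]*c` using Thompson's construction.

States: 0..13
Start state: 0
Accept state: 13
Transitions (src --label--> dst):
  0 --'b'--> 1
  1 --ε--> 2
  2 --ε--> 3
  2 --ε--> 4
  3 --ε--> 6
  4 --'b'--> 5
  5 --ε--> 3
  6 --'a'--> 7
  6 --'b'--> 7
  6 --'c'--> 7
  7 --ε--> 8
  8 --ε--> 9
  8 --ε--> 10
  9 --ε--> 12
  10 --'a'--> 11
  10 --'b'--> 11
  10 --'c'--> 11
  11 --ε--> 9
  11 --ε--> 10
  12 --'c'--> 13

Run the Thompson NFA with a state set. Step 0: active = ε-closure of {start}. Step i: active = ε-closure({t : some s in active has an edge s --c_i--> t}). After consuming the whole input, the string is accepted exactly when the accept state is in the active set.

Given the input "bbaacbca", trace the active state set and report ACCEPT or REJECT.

S₀ = ε-closure({0}) = {0}
'b' @ 1: {1,2,3,4,6}
'b' @ 2: {3,5,6,7,8,9,10,12}
'a' @ 3: {7,8,9,10,11,12}
'a' @ 4: {9,10,11,12}
'c' @ 5: {9,10,11,12,13}  [accepting]
'b' @ 6: {9,10,11,12}
'c' @ 7: {9,10,11,12,13}  [accepting]
'a' @ 8: {9,10,11,12}
after full input: {9,10,11,12}  (accept=13 not in)

Answer: REJECT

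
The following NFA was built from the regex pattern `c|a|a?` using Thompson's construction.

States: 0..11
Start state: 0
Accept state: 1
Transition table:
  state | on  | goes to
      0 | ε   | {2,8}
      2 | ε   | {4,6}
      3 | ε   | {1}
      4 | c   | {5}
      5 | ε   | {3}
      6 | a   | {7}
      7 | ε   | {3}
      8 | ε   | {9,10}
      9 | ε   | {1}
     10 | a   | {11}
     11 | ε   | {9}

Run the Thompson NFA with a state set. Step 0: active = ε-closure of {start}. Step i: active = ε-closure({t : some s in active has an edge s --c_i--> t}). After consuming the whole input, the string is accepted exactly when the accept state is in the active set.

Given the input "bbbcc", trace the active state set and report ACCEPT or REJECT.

Answer: REJECT

Derivation:
start: ε-closure({0}) = {0,1,2,4,6,8,9,10}
'b' @ 1: {}  — no active states
rest 'bbcc' ignored (set empty)
after full input: {}  (accept=1 not in)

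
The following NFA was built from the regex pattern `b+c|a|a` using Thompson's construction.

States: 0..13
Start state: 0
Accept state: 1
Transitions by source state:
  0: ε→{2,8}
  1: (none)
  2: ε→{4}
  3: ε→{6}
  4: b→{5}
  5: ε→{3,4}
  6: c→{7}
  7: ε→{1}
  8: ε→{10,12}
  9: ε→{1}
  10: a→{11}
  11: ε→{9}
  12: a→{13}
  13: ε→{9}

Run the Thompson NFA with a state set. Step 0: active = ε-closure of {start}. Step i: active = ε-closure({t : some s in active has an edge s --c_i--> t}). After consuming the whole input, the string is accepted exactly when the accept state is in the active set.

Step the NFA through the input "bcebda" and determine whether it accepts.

Answer: REJECT

Derivation:
initial (ε-close {0}): {0,2,4,8,10,12}
'b' @ 1: {3,4,5,6}
'c' @ 2: {1,7}  [accepting]
'e' @ 3: {}  — no active states
rest 'bda' ignored (set empty)
end set {} — state 1 not in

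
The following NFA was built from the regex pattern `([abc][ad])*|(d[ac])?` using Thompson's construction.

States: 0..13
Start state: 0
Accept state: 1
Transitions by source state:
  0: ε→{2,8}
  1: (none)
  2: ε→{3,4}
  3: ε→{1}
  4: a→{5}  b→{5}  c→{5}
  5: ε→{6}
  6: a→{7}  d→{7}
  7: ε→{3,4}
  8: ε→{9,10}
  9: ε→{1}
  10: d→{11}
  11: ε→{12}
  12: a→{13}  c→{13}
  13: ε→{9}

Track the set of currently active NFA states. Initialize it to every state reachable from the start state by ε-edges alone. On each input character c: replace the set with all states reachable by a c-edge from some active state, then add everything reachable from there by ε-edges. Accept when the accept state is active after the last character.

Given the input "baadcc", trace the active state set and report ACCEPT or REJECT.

S₀ = ε-closure({0}) = {0,1,2,3,4,8,9,10}
'b' @ 1: {5,6}
'a' @ 2: {1,3,4,7}  ✓accept
'a' @ 3: {5,6}
'd' @ 4: {1,3,4,7}  ✓accept
'c' @ 5: {5,6}
'c' @ 6: {}  — state set empty
after full input: {}  (accept=1 not in)

Answer: REJECT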